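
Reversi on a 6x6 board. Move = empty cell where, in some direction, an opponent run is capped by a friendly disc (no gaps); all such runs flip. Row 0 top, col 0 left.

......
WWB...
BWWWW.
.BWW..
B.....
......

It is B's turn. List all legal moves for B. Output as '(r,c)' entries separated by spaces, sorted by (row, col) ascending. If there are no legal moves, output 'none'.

Answer: (0,0) (0,1) (0,2) (1,3) (2,5) (3,0) (3,4) (4,2)

Derivation:
(0,0): flips 1 -> legal
(0,1): flips 2 -> legal
(0,2): flips 1 -> legal
(1,3): flips 1 -> legal
(1,4): no bracket -> illegal
(1,5): no bracket -> illegal
(2,5): flips 4 -> legal
(3,0): flips 1 -> legal
(3,4): flips 3 -> legal
(3,5): no bracket -> illegal
(4,1): no bracket -> illegal
(4,2): flips 2 -> legal
(4,3): no bracket -> illegal
(4,4): no bracket -> illegal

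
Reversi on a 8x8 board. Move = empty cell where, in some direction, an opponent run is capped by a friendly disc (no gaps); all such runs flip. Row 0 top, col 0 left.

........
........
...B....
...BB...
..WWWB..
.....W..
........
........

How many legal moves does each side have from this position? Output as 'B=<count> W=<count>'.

Answer: B=7 W=6

Derivation:
-- B to move --
(3,1): no bracket -> illegal
(3,2): no bracket -> illegal
(3,5): no bracket -> illegal
(4,1): flips 3 -> legal
(4,6): no bracket -> illegal
(5,1): flips 1 -> legal
(5,2): flips 1 -> legal
(5,3): flips 1 -> legal
(5,4): flips 1 -> legal
(5,6): no bracket -> illegal
(6,4): no bracket -> illegal
(6,5): flips 1 -> legal
(6,6): flips 2 -> legal
B mobility = 7
-- W to move --
(1,2): no bracket -> illegal
(1,3): flips 2 -> legal
(1,4): no bracket -> illegal
(2,2): flips 1 -> legal
(2,4): flips 2 -> legal
(2,5): flips 1 -> legal
(3,2): no bracket -> illegal
(3,5): flips 1 -> legal
(3,6): no bracket -> illegal
(4,6): flips 1 -> legal
(5,4): no bracket -> illegal
(5,6): no bracket -> illegal
W mobility = 6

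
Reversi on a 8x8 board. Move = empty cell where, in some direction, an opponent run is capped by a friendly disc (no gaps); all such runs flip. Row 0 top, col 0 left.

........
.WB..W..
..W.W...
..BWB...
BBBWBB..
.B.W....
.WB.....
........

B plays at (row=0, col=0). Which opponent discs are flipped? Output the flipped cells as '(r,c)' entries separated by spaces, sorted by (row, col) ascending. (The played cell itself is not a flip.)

Dir NW: edge -> no flip
Dir N: edge -> no flip
Dir NE: edge -> no flip
Dir W: edge -> no flip
Dir E: first cell '.' (not opp) -> no flip
Dir SW: edge -> no flip
Dir S: first cell '.' (not opp) -> no flip
Dir SE: opp run (1,1) (2,2) (3,3) capped by B -> flip

Answer: (1,1) (2,2) (3,3)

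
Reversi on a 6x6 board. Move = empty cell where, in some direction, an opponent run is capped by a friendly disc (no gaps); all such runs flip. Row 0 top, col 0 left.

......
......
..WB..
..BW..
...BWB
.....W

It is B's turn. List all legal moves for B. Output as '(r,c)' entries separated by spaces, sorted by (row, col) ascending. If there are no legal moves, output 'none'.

(1,1): no bracket -> illegal
(1,2): flips 1 -> legal
(1,3): no bracket -> illegal
(2,1): flips 1 -> legal
(2,4): no bracket -> illegal
(3,1): no bracket -> illegal
(3,4): flips 1 -> legal
(3,5): no bracket -> illegal
(4,2): no bracket -> illegal
(5,3): no bracket -> illegal
(5,4): no bracket -> illegal

Answer: (1,2) (2,1) (3,4)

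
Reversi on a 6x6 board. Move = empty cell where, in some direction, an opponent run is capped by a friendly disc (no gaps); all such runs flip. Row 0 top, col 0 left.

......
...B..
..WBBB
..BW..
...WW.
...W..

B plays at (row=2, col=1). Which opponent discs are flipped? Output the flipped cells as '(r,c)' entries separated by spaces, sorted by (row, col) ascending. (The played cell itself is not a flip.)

Answer: (2,2)

Derivation:
Dir NW: first cell '.' (not opp) -> no flip
Dir N: first cell '.' (not opp) -> no flip
Dir NE: first cell '.' (not opp) -> no flip
Dir W: first cell '.' (not opp) -> no flip
Dir E: opp run (2,2) capped by B -> flip
Dir SW: first cell '.' (not opp) -> no flip
Dir S: first cell '.' (not opp) -> no flip
Dir SE: first cell 'B' (not opp) -> no flip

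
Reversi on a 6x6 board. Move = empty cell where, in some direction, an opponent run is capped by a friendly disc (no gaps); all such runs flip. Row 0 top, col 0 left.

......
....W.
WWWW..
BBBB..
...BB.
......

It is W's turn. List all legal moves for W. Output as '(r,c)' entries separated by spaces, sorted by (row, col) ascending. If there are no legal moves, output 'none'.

Answer: (4,0) (4,1) (4,2) (5,3) (5,4) (5,5)

Derivation:
(2,4): no bracket -> illegal
(3,4): no bracket -> illegal
(3,5): no bracket -> illegal
(4,0): flips 2 -> legal
(4,1): flips 2 -> legal
(4,2): flips 2 -> legal
(4,5): no bracket -> illegal
(5,2): no bracket -> illegal
(5,3): flips 2 -> legal
(5,4): flips 2 -> legal
(5,5): flips 2 -> legal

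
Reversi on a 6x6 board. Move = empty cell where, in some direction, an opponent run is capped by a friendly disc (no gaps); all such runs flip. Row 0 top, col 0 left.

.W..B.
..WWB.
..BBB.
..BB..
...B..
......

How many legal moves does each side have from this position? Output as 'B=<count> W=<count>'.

-- B to move --
(0,0): no bracket -> illegal
(0,2): flips 2 -> legal
(0,3): flips 1 -> legal
(1,0): no bracket -> illegal
(1,1): flips 2 -> legal
(2,1): no bracket -> illegal
B mobility = 3
-- W to move --
(0,3): no bracket -> illegal
(0,5): no bracket -> illegal
(1,1): no bracket -> illegal
(1,5): flips 1 -> legal
(2,1): no bracket -> illegal
(2,5): no bracket -> illegal
(3,1): flips 1 -> legal
(3,4): flips 1 -> legal
(3,5): flips 1 -> legal
(4,1): no bracket -> illegal
(4,2): flips 2 -> legal
(4,4): no bracket -> illegal
(5,2): no bracket -> illegal
(5,3): flips 3 -> legal
(5,4): no bracket -> illegal
W mobility = 6

Answer: B=3 W=6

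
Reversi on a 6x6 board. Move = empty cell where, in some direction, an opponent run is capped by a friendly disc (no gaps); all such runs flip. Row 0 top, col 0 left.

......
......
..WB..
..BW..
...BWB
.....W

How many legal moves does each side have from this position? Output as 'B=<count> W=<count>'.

-- B to move --
(1,1): no bracket -> illegal
(1,2): flips 1 -> legal
(1,3): no bracket -> illegal
(2,1): flips 1 -> legal
(2,4): no bracket -> illegal
(3,1): no bracket -> illegal
(3,4): flips 1 -> legal
(3,5): no bracket -> illegal
(4,2): no bracket -> illegal
(5,3): no bracket -> illegal
(5,4): no bracket -> illegal
B mobility = 3
-- W to move --
(1,2): no bracket -> illegal
(1,3): flips 1 -> legal
(1,4): no bracket -> illegal
(2,1): no bracket -> illegal
(2,4): flips 1 -> legal
(3,1): flips 1 -> legal
(3,4): no bracket -> illegal
(3,5): flips 1 -> legal
(4,1): no bracket -> illegal
(4,2): flips 2 -> legal
(5,2): no bracket -> illegal
(5,3): flips 1 -> legal
(5,4): no bracket -> illegal
W mobility = 6

Answer: B=3 W=6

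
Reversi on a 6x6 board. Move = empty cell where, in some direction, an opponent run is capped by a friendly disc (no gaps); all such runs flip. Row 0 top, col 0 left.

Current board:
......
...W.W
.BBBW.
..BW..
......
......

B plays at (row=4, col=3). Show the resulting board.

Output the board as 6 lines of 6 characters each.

Answer: ......
...W.W
.BBBW.
..BB..
...B..
......

Derivation:
Place B at (4,3); scan 8 dirs for brackets.
Dir NW: first cell 'B' (not opp) -> no flip
Dir N: opp run (3,3) capped by B -> flip
Dir NE: first cell '.' (not opp) -> no flip
Dir W: first cell '.' (not opp) -> no flip
Dir E: first cell '.' (not opp) -> no flip
Dir SW: first cell '.' (not opp) -> no flip
Dir S: first cell '.' (not opp) -> no flip
Dir SE: first cell '.' (not opp) -> no flip
All flips: (3,3)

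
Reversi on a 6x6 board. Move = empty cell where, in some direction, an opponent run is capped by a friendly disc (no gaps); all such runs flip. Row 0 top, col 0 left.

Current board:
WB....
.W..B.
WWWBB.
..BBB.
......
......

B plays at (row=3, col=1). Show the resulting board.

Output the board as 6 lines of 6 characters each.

Answer: WB....
.B..B.
WBWBB.
.BBBB.
......
......

Derivation:
Place B at (3,1); scan 8 dirs for brackets.
Dir NW: opp run (2,0), next=edge -> no flip
Dir N: opp run (2,1) (1,1) capped by B -> flip
Dir NE: opp run (2,2), next='.' -> no flip
Dir W: first cell '.' (not opp) -> no flip
Dir E: first cell 'B' (not opp) -> no flip
Dir SW: first cell '.' (not opp) -> no flip
Dir S: first cell '.' (not opp) -> no flip
Dir SE: first cell '.' (not opp) -> no flip
All flips: (1,1) (2,1)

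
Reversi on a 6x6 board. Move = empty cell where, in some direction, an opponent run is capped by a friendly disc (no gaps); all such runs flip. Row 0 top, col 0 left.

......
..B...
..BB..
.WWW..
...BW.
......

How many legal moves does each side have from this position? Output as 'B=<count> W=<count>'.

-- B to move --
(2,0): no bracket -> illegal
(2,1): flips 1 -> legal
(2,4): no bracket -> illegal
(3,0): no bracket -> illegal
(3,4): no bracket -> illegal
(3,5): no bracket -> illegal
(4,0): flips 1 -> legal
(4,1): flips 1 -> legal
(4,2): flips 1 -> legal
(4,5): flips 1 -> legal
(5,3): no bracket -> illegal
(5,4): no bracket -> illegal
(5,5): flips 2 -> legal
B mobility = 6
-- W to move --
(0,1): no bracket -> illegal
(0,2): flips 2 -> legal
(0,3): no bracket -> illegal
(1,1): flips 1 -> legal
(1,3): flips 2 -> legal
(1,4): flips 1 -> legal
(2,1): no bracket -> illegal
(2,4): no bracket -> illegal
(3,4): no bracket -> illegal
(4,2): flips 1 -> legal
(5,2): no bracket -> illegal
(5,3): flips 1 -> legal
(5,4): flips 1 -> legal
W mobility = 7

Answer: B=6 W=7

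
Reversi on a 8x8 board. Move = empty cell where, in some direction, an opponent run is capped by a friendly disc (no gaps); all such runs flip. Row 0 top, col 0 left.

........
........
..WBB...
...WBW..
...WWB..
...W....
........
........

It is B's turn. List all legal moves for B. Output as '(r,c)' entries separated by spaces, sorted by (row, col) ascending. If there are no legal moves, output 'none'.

(1,1): no bracket -> illegal
(1,2): no bracket -> illegal
(1,3): no bracket -> illegal
(2,1): flips 1 -> legal
(2,5): flips 1 -> legal
(2,6): no bracket -> illegal
(3,1): no bracket -> illegal
(3,2): flips 1 -> legal
(3,6): flips 1 -> legal
(4,2): flips 3 -> legal
(4,6): flips 1 -> legal
(5,2): flips 1 -> legal
(5,4): flips 1 -> legal
(5,5): no bracket -> illegal
(6,2): no bracket -> illegal
(6,3): flips 3 -> legal
(6,4): no bracket -> illegal

Answer: (2,1) (2,5) (3,2) (3,6) (4,2) (4,6) (5,2) (5,4) (6,3)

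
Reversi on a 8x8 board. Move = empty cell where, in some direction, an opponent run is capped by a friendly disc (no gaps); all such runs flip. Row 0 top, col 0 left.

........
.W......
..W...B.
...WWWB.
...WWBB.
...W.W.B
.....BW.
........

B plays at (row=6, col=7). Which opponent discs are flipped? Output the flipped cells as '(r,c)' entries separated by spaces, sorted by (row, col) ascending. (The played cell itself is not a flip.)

Answer: (6,6)

Derivation:
Dir NW: first cell '.' (not opp) -> no flip
Dir N: first cell 'B' (not opp) -> no flip
Dir NE: edge -> no flip
Dir W: opp run (6,6) capped by B -> flip
Dir E: edge -> no flip
Dir SW: first cell '.' (not opp) -> no flip
Dir S: first cell '.' (not opp) -> no flip
Dir SE: edge -> no flip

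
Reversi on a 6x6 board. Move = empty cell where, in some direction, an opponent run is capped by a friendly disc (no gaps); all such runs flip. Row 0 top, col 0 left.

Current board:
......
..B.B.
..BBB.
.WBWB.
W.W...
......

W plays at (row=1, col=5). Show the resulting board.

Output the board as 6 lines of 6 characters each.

Place W at (1,5); scan 8 dirs for brackets.
Dir NW: first cell '.' (not opp) -> no flip
Dir N: first cell '.' (not opp) -> no flip
Dir NE: edge -> no flip
Dir W: opp run (1,4), next='.' -> no flip
Dir E: edge -> no flip
Dir SW: opp run (2,4) capped by W -> flip
Dir S: first cell '.' (not opp) -> no flip
Dir SE: edge -> no flip
All flips: (2,4)

Answer: ......
..B.BW
..BBW.
.WBWB.
W.W...
......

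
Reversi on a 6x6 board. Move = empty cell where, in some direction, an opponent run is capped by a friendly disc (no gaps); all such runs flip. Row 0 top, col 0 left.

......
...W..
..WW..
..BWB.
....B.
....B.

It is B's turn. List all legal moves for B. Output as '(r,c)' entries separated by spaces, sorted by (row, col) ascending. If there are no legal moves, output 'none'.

Answer: (1,1) (1,2) (1,4)

Derivation:
(0,2): no bracket -> illegal
(0,3): no bracket -> illegal
(0,4): no bracket -> illegal
(1,1): flips 2 -> legal
(1,2): flips 2 -> legal
(1,4): flips 1 -> legal
(2,1): no bracket -> illegal
(2,4): no bracket -> illegal
(3,1): no bracket -> illegal
(4,2): no bracket -> illegal
(4,3): no bracket -> illegal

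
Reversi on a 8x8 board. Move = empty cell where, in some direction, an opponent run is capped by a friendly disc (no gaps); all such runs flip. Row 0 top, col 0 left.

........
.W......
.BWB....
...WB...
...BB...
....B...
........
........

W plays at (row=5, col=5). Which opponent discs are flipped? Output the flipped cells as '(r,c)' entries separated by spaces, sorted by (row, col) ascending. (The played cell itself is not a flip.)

Answer: (4,4)

Derivation:
Dir NW: opp run (4,4) capped by W -> flip
Dir N: first cell '.' (not opp) -> no flip
Dir NE: first cell '.' (not opp) -> no flip
Dir W: opp run (5,4), next='.' -> no flip
Dir E: first cell '.' (not opp) -> no flip
Dir SW: first cell '.' (not opp) -> no flip
Dir S: first cell '.' (not opp) -> no flip
Dir SE: first cell '.' (not opp) -> no flip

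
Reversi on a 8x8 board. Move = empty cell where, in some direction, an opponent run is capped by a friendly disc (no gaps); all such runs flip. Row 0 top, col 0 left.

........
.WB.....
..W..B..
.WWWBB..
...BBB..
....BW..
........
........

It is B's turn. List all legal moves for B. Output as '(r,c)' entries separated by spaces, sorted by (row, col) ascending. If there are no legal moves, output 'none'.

(0,0): flips 3 -> legal
(0,1): no bracket -> illegal
(0,2): no bracket -> illegal
(1,0): flips 1 -> legal
(1,3): no bracket -> illegal
(2,0): no bracket -> illegal
(2,1): flips 1 -> legal
(2,3): flips 1 -> legal
(2,4): no bracket -> illegal
(3,0): flips 3 -> legal
(4,0): no bracket -> illegal
(4,1): no bracket -> illegal
(4,2): flips 2 -> legal
(4,6): no bracket -> illegal
(5,6): flips 1 -> legal
(6,4): no bracket -> illegal
(6,5): flips 1 -> legal
(6,6): flips 1 -> legal

Answer: (0,0) (1,0) (2,1) (2,3) (3,0) (4,2) (5,6) (6,5) (6,6)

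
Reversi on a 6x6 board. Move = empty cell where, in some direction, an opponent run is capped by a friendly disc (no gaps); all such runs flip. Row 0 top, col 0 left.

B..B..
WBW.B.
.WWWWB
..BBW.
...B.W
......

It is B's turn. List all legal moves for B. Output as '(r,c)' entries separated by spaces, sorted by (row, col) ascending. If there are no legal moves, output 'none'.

Answer: (0,2) (1,3) (1,5) (2,0) (3,0) (3,1) (3,5) (4,4)

Derivation:
(0,1): no bracket -> illegal
(0,2): flips 2 -> legal
(1,3): flips 2 -> legal
(1,5): flips 1 -> legal
(2,0): flips 5 -> legal
(3,0): flips 2 -> legal
(3,1): flips 1 -> legal
(3,5): flips 1 -> legal
(4,4): flips 2 -> legal
(5,4): no bracket -> illegal
(5,5): no bracket -> illegal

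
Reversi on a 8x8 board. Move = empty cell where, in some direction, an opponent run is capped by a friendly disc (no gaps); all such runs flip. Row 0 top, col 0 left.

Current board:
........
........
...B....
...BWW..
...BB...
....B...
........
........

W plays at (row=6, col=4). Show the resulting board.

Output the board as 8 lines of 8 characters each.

Place W at (6,4); scan 8 dirs for brackets.
Dir NW: first cell '.' (not opp) -> no flip
Dir N: opp run (5,4) (4,4) capped by W -> flip
Dir NE: first cell '.' (not opp) -> no flip
Dir W: first cell '.' (not opp) -> no flip
Dir E: first cell '.' (not opp) -> no flip
Dir SW: first cell '.' (not opp) -> no flip
Dir S: first cell '.' (not opp) -> no flip
Dir SE: first cell '.' (not opp) -> no flip
All flips: (4,4) (5,4)

Answer: ........
........
...B....
...BWW..
...BW...
....W...
....W...
........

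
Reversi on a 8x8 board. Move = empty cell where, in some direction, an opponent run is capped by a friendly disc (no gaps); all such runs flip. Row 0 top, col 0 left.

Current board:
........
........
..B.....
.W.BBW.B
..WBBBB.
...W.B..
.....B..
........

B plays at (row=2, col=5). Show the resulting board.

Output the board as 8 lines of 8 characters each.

Answer: ........
........
..B..B..
.W.BBB.B
..WBBBB.
...W.B..
.....B..
........

Derivation:
Place B at (2,5); scan 8 dirs for brackets.
Dir NW: first cell '.' (not opp) -> no flip
Dir N: first cell '.' (not opp) -> no flip
Dir NE: first cell '.' (not opp) -> no flip
Dir W: first cell '.' (not opp) -> no flip
Dir E: first cell '.' (not opp) -> no flip
Dir SW: first cell 'B' (not opp) -> no flip
Dir S: opp run (3,5) capped by B -> flip
Dir SE: first cell '.' (not opp) -> no flip
All flips: (3,5)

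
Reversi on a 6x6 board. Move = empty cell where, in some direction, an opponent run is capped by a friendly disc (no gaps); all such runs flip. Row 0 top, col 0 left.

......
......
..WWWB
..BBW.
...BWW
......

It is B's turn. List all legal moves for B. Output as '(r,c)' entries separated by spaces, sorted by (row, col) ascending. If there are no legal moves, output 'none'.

Answer: (1,1) (1,2) (1,3) (1,4) (1,5) (2,1) (3,5) (5,5)

Derivation:
(1,1): flips 1 -> legal
(1,2): flips 1 -> legal
(1,3): flips 1 -> legal
(1,4): flips 1 -> legal
(1,5): flips 1 -> legal
(2,1): flips 3 -> legal
(3,1): no bracket -> illegal
(3,5): flips 1 -> legal
(5,3): no bracket -> illegal
(5,4): no bracket -> illegal
(5,5): flips 1 -> legal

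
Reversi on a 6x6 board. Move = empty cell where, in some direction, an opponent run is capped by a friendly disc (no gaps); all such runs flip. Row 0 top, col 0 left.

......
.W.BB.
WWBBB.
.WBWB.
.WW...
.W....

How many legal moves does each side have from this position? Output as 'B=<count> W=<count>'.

-- B to move --
(0,0): flips 1 -> legal
(0,1): no bracket -> illegal
(0,2): no bracket -> illegal
(1,0): flips 1 -> legal
(1,2): no bracket -> illegal
(3,0): flips 1 -> legal
(4,0): flips 1 -> legal
(4,3): flips 1 -> legal
(4,4): flips 1 -> legal
(5,0): flips 1 -> legal
(5,2): flips 1 -> legal
(5,3): no bracket -> illegal
B mobility = 8
-- W to move --
(0,2): no bracket -> illegal
(0,3): flips 2 -> legal
(0,4): flips 2 -> legal
(0,5): flips 3 -> legal
(1,2): flips 2 -> legal
(1,5): flips 1 -> legal
(2,5): flips 3 -> legal
(3,5): flips 1 -> legal
(4,3): flips 1 -> legal
(4,4): no bracket -> illegal
(4,5): no bracket -> illegal
W mobility = 8

Answer: B=8 W=8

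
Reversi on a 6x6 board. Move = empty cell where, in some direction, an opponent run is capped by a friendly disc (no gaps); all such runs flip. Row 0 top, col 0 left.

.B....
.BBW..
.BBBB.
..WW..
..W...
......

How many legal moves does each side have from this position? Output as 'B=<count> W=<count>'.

-- B to move --
(0,2): flips 1 -> legal
(0,3): flips 1 -> legal
(0,4): flips 1 -> legal
(1,4): flips 1 -> legal
(3,1): no bracket -> illegal
(3,4): no bracket -> illegal
(4,1): flips 1 -> legal
(4,3): flips 2 -> legal
(4,4): flips 1 -> legal
(5,1): flips 2 -> legal
(5,2): flips 2 -> legal
(5,3): no bracket -> illegal
B mobility = 9
-- W to move --
(0,0): flips 2 -> legal
(0,2): flips 2 -> legal
(0,3): no bracket -> illegal
(1,0): flips 3 -> legal
(1,4): flips 1 -> legal
(1,5): flips 1 -> legal
(2,0): no bracket -> illegal
(2,5): no bracket -> illegal
(3,0): no bracket -> illegal
(3,1): flips 1 -> legal
(3,4): no bracket -> illegal
(3,5): flips 1 -> legal
W mobility = 7

Answer: B=9 W=7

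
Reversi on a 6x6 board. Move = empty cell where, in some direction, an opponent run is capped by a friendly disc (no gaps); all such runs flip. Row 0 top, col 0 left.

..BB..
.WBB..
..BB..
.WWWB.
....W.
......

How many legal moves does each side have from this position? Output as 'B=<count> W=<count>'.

Answer: B=10 W=4

Derivation:
-- B to move --
(0,0): flips 1 -> legal
(0,1): no bracket -> illegal
(1,0): flips 1 -> legal
(2,0): flips 1 -> legal
(2,1): no bracket -> illegal
(2,4): no bracket -> illegal
(3,0): flips 3 -> legal
(3,5): no bracket -> illegal
(4,0): flips 1 -> legal
(4,1): flips 1 -> legal
(4,2): flips 1 -> legal
(4,3): flips 1 -> legal
(4,5): no bracket -> illegal
(5,3): no bracket -> illegal
(5,4): flips 1 -> legal
(5,5): flips 2 -> legal
B mobility = 10
-- W to move --
(0,1): no bracket -> illegal
(0,4): flips 2 -> legal
(1,4): flips 3 -> legal
(2,1): no bracket -> illegal
(2,4): flips 1 -> legal
(2,5): no bracket -> illegal
(3,5): flips 1 -> legal
(4,3): no bracket -> illegal
(4,5): no bracket -> illegal
W mobility = 4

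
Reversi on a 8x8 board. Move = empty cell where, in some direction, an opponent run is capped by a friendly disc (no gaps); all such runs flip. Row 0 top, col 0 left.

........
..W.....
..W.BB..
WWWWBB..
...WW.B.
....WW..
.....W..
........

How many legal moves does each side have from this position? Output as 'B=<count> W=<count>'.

Answer: B=4 W=6

Derivation:
-- B to move --
(0,1): no bracket -> illegal
(0,2): no bracket -> illegal
(0,3): no bracket -> illegal
(1,1): no bracket -> illegal
(1,3): no bracket -> illegal
(2,0): no bracket -> illegal
(2,1): no bracket -> illegal
(2,3): no bracket -> illegal
(4,0): no bracket -> illegal
(4,1): no bracket -> illegal
(4,2): flips 1 -> legal
(4,5): no bracket -> illegal
(5,2): flips 1 -> legal
(5,3): flips 1 -> legal
(5,6): no bracket -> illegal
(6,3): no bracket -> illegal
(6,4): flips 3 -> legal
(6,6): no bracket -> illegal
(7,4): no bracket -> illegal
(7,5): no bracket -> illegal
(7,6): no bracket -> illegal
B mobility = 4
-- W to move --
(1,3): no bracket -> illegal
(1,4): flips 2 -> legal
(1,5): flips 1 -> legal
(1,6): flips 2 -> legal
(2,3): no bracket -> illegal
(2,6): flips 1 -> legal
(3,6): flips 2 -> legal
(3,7): flips 1 -> legal
(4,5): no bracket -> illegal
(4,7): no bracket -> illegal
(5,6): no bracket -> illegal
(5,7): no bracket -> illegal
W mobility = 6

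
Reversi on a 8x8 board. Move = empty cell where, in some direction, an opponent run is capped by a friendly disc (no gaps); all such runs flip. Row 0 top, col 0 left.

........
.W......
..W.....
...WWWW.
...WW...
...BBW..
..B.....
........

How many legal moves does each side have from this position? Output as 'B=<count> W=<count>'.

Answer: B=5 W=5

Derivation:
-- B to move --
(0,0): no bracket -> illegal
(0,1): no bracket -> illegal
(0,2): no bracket -> illegal
(1,0): no bracket -> illegal
(1,2): no bracket -> illegal
(1,3): no bracket -> illegal
(2,0): no bracket -> illegal
(2,1): no bracket -> illegal
(2,3): flips 2 -> legal
(2,4): flips 2 -> legal
(2,5): no bracket -> illegal
(2,6): flips 2 -> legal
(2,7): no bracket -> illegal
(3,1): no bracket -> illegal
(3,2): flips 1 -> legal
(3,7): no bracket -> illegal
(4,2): no bracket -> illegal
(4,5): no bracket -> illegal
(4,6): no bracket -> illegal
(4,7): no bracket -> illegal
(5,2): no bracket -> illegal
(5,6): flips 1 -> legal
(6,4): no bracket -> illegal
(6,5): no bracket -> illegal
(6,6): no bracket -> illegal
B mobility = 5
-- W to move --
(4,2): no bracket -> illegal
(4,5): no bracket -> illegal
(5,1): no bracket -> illegal
(5,2): flips 2 -> legal
(6,1): no bracket -> illegal
(6,3): flips 1 -> legal
(6,4): flips 1 -> legal
(6,5): flips 1 -> legal
(7,1): flips 2 -> legal
(7,2): no bracket -> illegal
(7,3): no bracket -> illegal
W mobility = 5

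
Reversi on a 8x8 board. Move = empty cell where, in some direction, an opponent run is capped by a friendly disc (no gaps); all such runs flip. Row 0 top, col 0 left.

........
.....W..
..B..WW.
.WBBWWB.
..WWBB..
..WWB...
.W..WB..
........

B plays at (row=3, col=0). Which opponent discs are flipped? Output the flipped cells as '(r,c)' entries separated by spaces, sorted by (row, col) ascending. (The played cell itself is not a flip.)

Dir NW: edge -> no flip
Dir N: first cell '.' (not opp) -> no flip
Dir NE: first cell '.' (not opp) -> no flip
Dir W: edge -> no flip
Dir E: opp run (3,1) capped by B -> flip
Dir SW: edge -> no flip
Dir S: first cell '.' (not opp) -> no flip
Dir SE: first cell '.' (not opp) -> no flip

Answer: (3,1)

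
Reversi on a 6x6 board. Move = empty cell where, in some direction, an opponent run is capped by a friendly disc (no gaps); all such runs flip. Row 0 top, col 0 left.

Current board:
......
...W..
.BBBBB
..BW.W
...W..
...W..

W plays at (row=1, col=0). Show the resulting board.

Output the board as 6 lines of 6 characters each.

Answer: ......
W..W..
.WBBBB
..WW.W
...W..
...W..

Derivation:
Place W at (1,0); scan 8 dirs for brackets.
Dir NW: edge -> no flip
Dir N: first cell '.' (not opp) -> no flip
Dir NE: first cell '.' (not opp) -> no flip
Dir W: edge -> no flip
Dir E: first cell '.' (not opp) -> no flip
Dir SW: edge -> no flip
Dir S: first cell '.' (not opp) -> no flip
Dir SE: opp run (2,1) (3,2) capped by W -> flip
All flips: (2,1) (3,2)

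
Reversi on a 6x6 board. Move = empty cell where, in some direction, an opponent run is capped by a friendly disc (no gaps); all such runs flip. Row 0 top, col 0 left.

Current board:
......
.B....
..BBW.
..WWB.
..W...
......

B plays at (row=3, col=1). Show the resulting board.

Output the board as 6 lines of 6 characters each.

Place B at (3,1); scan 8 dirs for brackets.
Dir NW: first cell '.' (not opp) -> no flip
Dir N: first cell '.' (not opp) -> no flip
Dir NE: first cell 'B' (not opp) -> no flip
Dir W: first cell '.' (not opp) -> no flip
Dir E: opp run (3,2) (3,3) capped by B -> flip
Dir SW: first cell '.' (not opp) -> no flip
Dir S: first cell '.' (not opp) -> no flip
Dir SE: opp run (4,2), next='.' -> no flip
All flips: (3,2) (3,3)

Answer: ......
.B....
..BBW.
.BBBB.
..W...
......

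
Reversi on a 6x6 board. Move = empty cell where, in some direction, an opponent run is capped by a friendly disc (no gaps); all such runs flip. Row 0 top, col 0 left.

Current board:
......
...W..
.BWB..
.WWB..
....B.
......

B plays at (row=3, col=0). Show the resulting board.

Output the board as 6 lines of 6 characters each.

Place B at (3,0); scan 8 dirs for brackets.
Dir NW: edge -> no flip
Dir N: first cell '.' (not opp) -> no flip
Dir NE: first cell 'B' (not opp) -> no flip
Dir W: edge -> no flip
Dir E: opp run (3,1) (3,2) capped by B -> flip
Dir SW: edge -> no flip
Dir S: first cell '.' (not opp) -> no flip
Dir SE: first cell '.' (not opp) -> no flip
All flips: (3,1) (3,2)

Answer: ......
...W..
.BWB..
BBBB..
....B.
......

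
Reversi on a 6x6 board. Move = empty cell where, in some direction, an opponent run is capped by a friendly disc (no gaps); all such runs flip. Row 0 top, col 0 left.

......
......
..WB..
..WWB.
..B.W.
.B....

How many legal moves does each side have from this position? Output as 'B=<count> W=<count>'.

-- B to move --
(1,1): no bracket -> illegal
(1,2): flips 2 -> legal
(1,3): no bracket -> illegal
(2,1): flips 1 -> legal
(2,4): flips 1 -> legal
(3,1): flips 2 -> legal
(3,5): no bracket -> illegal
(4,1): flips 1 -> legal
(4,3): flips 1 -> legal
(4,5): no bracket -> illegal
(5,3): no bracket -> illegal
(5,4): flips 1 -> legal
(5,5): no bracket -> illegal
B mobility = 7
-- W to move --
(1,2): no bracket -> illegal
(1,3): flips 1 -> legal
(1,4): flips 1 -> legal
(2,4): flips 2 -> legal
(2,5): no bracket -> illegal
(3,1): no bracket -> illegal
(3,5): flips 1 -> legal
(4,0): no bracket -> illegal
(4,1): no bracket -> illegal
(4,3): no bracket -> illegal
(4,5): no bracket -> illegal
(5,0): no bracket -> illegal
(5,2): flips 1 -> legal
(5,3): no bracket -> illegal
W mobility = 5

Answer: B=7 W=5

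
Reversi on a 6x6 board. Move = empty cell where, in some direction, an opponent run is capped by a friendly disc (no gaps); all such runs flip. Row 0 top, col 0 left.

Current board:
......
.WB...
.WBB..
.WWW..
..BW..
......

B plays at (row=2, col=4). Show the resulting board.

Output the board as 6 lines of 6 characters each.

Answer: ......
.WB...
.WBBB.
.WWB..
..BW..
......

Derivation:
Place B at (2,4); scan 8 dirs for brackets.
Dir NW: first cell '.' (not opp) -> no flip
Dir N: first cell '.' (not opp) -> no flip
Dir NE: first cell '.' (not opp) -> no flip
Dir W: first cell 'B' (not opp) -> no flip
Dir E: first cell '.' (not opp) -> no flip
Dir SW: opp run (3,3) capped by B -> flip
Dir S: first cell '.' (not opp) -> no flip
Dir SE: first cell '.' (not opp) -> no flip
All flips: (3,3)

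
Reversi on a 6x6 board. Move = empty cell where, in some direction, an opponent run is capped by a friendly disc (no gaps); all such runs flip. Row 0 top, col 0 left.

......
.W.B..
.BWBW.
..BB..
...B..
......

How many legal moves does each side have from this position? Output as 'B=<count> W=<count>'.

Answer: B=7 W=6

Derivation:
-- B to move --
(0,0): flips 2 -> legal
(0,1): flips 1 -> legal
(0,2): no bracket -> illegal
(1,0): no bracket -> illegal
(1,2): flips 1 -> legal
(1,4): no bracket -> illegal
(1,5): flips 1 -> legal
(2,0): no bracket -> illegal
(2,5): flips 1 -> legal
(3,1): flips 1 -> legal
(3,4): no bracket -> illegal
(3,5): flips 1 -> legal
B mobility = 7
-- W to move --
(0,2): flips 1 -> legal
(0,3): no bracket -> illegal
(0,4): flips 1 -> legal
(1,0): no bracket -> illegal
(1,2): no bracket -> illegal
(1,4): no bracket -> illegal
(2,0): flips 1 -> legal
(3,0): no bracket -> illegal
(3,1): flips 1 -> legal
(3,4): no bracket -> illegal
(4,1): no bracket -> illegal
(4,2): flips 2 -> legal
(4,4): flips 1 -> legal
(5,2): no bracket -> illegal
(5,3): no bracket -> illegal
(5,4): no bracket -> illegal
W mobility = 6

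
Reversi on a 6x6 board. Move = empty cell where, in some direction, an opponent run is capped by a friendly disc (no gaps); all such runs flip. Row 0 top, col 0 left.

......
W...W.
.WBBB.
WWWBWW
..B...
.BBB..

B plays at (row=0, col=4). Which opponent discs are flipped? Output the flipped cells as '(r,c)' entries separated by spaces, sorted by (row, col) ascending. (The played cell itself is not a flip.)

Answer: (1,4)

Derivation:
Dir NW: edge -> no flip
Dir N: edge -> no flip
Dir NE: edge -> no flip
Dir W: first cell '.' (not opp) -> no flip
Dir E: first cell '.' (not opp) -> no flip
Dir SW: first cell '.' (not opp) -> no flip
Dir S: opp run (1,4) capped by B -> flip
Dir SE: first cell '.' (not opp) -> no flip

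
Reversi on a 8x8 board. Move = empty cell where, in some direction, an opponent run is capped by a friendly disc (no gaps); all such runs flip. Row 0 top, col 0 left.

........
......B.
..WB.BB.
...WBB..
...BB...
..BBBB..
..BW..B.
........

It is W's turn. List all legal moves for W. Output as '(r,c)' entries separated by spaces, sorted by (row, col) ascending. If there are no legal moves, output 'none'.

Answer: (1,3) (2,4) (3,6) (4,1) (4,5) (6,1) (7,7)

Derivation:
(0,5): no bracket -> illegal
(0,6): no bracket -> illegal
(0,7): no bracket -> illegal
(1,2): no bracket -> illegal
(1,3): flips 1 -> legal
(1,4): no bracket -> illegal
(1,5): no bracket -> illegal
(1,7): no bracket -> illegal
(2,4): flips 1 -> legal
(2,7): no bracket -> illegal
(3,2): no bracket -> illegal
(3,6): flips 2 -> legal
(3,7): no bracket -> illegal
(4,1): flips 1 -> legal
(4,2): no bracket -> illegal
(4,5): flips 1 -> legal
(4,6): no bracket -> illegal
(5,1): no bracket -> illegal
(5,6): no bracket -> illegal
(5,7): no bracket -> illegal
(6,1): flips 1 -> legal
(6,4): no bracket -> illegal
(6,5): no bracket -> illegal
(6,7): no bracket -> illegal
(7,1): no bracket -> illegal
(7,2): no bracket -> illegal
(7,3): no bracket -> illegal
(7,5): no bracket -> illegal
(7,6): no bracket -> illegal
(7,7): flips 3 -> legal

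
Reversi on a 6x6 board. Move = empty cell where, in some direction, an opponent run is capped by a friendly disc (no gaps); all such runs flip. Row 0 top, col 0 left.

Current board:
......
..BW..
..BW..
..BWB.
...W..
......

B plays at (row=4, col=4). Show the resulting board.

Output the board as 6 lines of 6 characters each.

Place B at (4,4); scan 8 dirs for brackets.
Dir NW: opp run (3,3) capped by B -> flip
Dir N: first cell 'B' (not opp) -> no flip
Dir NE: first cell '.' (not opp) -> no flip
Dir W: opp run (4,3), next='.' -> no flip
Dir E: first cell '.' (not opp) -> no flip
Dir SW: first cell '.' (not opp) -> no flip
Dir S: first cell '.' (not opp) -> no flip
Dir SE: first cell '.' (not opp) -> no flip
All flips: (3,3)

Answer: ......
..BW..
..BW..
..BBB.
...WB.
......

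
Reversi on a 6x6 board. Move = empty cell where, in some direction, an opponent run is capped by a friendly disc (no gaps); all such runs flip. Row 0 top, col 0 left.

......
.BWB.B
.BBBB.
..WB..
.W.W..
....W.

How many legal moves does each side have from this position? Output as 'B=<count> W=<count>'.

Answer: B=7 W=5

Derivation:
-- B to move --
(0,1): flips 1 -> legal
(0,2): flips 1 -> legal
(0,3): flips 1 -> legal
(3,0): no bracket -> illegal
(3,1): flips 1 -> legal
(3,4): no bracket -> illegal
(4,0): no bracket -> illegal
(4,2): flips 1 -> legal
(4,4): no bracket -> illegal
(4,5): no bracket -> illegal
(5,0): flips 2 -> legal
(5,1): no bracket -> illegal
(5,2): no bracket -> illegal
(5,3): flips 1 -> legal
(5,5): no bracket -> illegal
B mobility = 7
-- W to move --
(0,0): no bracket -> illegal
(0,1): no bracket -> illegal
(0,2): no bracket -> illegal
(0,3): flips 3 -> legal
(0,4): no bracket -> illegal
(0,5): no bracket -> illegal
(1,0): flips 2 -> legal
(1,4): flips 2 -> legal
(2,0): no bracket -> illegal
(2,5): no bracket -> illegal
(3,0): flips 1 -> legal
(3,1): no bracket -> illegal
(3,4): flips 2 -> legal
(3,5): no bracket -> illegal
(4,2): no bracket -> illegal
(4,4): no bracket -> illegal
W mobility = 5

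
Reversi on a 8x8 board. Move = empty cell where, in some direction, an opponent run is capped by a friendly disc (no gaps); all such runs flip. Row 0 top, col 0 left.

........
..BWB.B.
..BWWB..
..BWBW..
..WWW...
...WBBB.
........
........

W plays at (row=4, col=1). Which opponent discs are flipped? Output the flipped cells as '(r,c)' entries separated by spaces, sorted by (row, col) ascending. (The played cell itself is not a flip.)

Dir NW: first cell '.' (not opp) -> no flip
Dir N: first cell '.' (not opp) -> no flip
Dir NE: opp run (3,2) capped by W -> flip
Dir W: first cell '.' (not opp) -> no flip
Dir E: first cell 'W' (not opp) -> no flip
Dir SW: first cell '.' (not opp) -> no flip
Dir S: first cell '.' (not opp) -> no flip
Dir SE: first cell '.' (not opp) -> no flip

Answer: (3,2)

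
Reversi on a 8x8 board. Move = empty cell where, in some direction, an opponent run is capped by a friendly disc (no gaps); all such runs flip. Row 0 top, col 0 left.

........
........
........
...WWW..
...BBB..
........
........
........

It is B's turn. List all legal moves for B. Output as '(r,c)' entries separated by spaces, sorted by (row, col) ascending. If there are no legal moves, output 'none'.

(2,2): flips 1 -> legal
(2,3): flips 2 -> legal
(2,4): flips 1 -> legal
(2,5): flips 2 -> legal
(2,6): flips 1 -> legal
(3,2): no bracket -> illegal
(3,6): no bracket -> illegal
(4,2): no bracket -> illegal
(4,6): no bracket -> illegal

Answer: (2,2) (2,3) (2,4) (2,5) (2,6)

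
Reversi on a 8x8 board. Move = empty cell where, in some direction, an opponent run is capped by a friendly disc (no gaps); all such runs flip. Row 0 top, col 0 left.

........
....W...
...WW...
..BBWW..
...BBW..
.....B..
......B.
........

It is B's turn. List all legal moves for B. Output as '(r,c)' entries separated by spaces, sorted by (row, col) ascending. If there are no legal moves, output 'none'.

Answer: (0,4) (0,5) (1,3) (1,5) (2,5) (2,6) (3,6) (4,6)

Derivation:
(0,3): no bracket -> illegal
(0,4): flips 3 -> legal
(0,5): flips 2 -> legal
(1,2): no bracket -> illegal
(1,3): flips 1 -> legal
(1,5): flips 1 -> legal
(2,2): no bracket -> illegal
(2,5): flips 3 -> legal
(2,6): flips 1 -> legal
(3,6): flips 2 -> legal
(4,6): flips 1 -> legal
(5,4): no bracket -> illegal
(5,6): no bracket -> illegal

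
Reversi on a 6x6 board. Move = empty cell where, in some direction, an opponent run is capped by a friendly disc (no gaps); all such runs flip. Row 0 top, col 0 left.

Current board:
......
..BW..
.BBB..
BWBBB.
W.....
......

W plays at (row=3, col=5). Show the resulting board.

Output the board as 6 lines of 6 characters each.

Answer: ......
..BW..
.BBB..
BWWWWW
W.....
......

Derivation:
Place W at (3,5); scan 8 dirs for brackets.
Dir NW: first cell '.' (not opp) -> no flip
Dir N: first cell '.' (not opp) -> no flip
Dir NE: edge -> no flip
Dir W: opp run (3,4) (3,3) (3,2) capped by W -> flip
Dir E: edge -> no flip
Dir SW: first cell '.' (not opp) -> no flip
Dir S: first cell '.' (not opp) -> no flip
Dir SE: edge -> no flip
All flips: (3,2) (3,3) (3,4)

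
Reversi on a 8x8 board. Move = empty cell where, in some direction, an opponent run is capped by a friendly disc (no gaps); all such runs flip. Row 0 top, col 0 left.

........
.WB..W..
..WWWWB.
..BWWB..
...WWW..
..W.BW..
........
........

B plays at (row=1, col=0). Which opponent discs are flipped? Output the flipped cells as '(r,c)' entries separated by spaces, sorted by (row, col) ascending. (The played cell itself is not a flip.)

Answer: (1,1)

Derivation:
Dir NW: edge -> no flip
Dir N: first cell '.' (not opp) -> no flip
Dir NE: first cell '.' (not opp) -> no flip
Dir W: edge -> no flip
Dir E: opp run (1,1) capped by B -> flip
Dir SW: edge -> no flip
Dir S: first cell '.' (not opp) -> no flip
Dir SE: first cell '.' (not opp) -> no flip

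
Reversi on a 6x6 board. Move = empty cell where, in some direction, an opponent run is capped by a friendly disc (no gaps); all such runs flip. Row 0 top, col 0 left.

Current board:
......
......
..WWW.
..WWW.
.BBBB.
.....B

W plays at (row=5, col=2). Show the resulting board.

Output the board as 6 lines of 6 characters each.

Place W at (5,2); scan 8 dirs for brackets.
Dir NW: opp run (4,1), next='.' -> no flip
Dir N: opp run (4,2) capped by W -> flip
Dir NE: opp run (4,3) capped by W -> flip
Dir W: first cell '.' (not opp) -> no flip
Dir E: first cell '.' (not opp) -> no flip
Dir SW: edge -> no flip
Dir S: edge -> no flip
Dir SE: edge -> no flip
All flips: (4,2) (4,3)

Answer: ......
......
..WWW.
..WWW.
.BWWB.
..W..B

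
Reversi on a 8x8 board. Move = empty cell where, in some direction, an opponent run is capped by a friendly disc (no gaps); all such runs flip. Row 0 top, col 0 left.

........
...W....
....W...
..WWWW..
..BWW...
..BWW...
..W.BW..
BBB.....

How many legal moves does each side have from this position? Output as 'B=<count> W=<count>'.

Answer: B=8 W=7

Derivation:
-- B to move --
(0,2): no bracket -> illegal
(0,3): no bracket -> illegal
(0,4): no bracket -> illegal
(1,2): no bracket -> illegal
(1,4): flips 4 -> legal
(1,5): flips 2 -> legal
(2,1): no bracket -> illegal
(2,2): flips 1 -> legal
(2,3): no bracket -> illegal
(2,5): flips 2 -> legal
(2,6): flips 4 -> legal
(3,1): no bracket -> illegal
(3,6): no bracket -> illegal
(4,1): no bracket -> illegal
(4,5): flips 2 -> legal
(4,6): no bracket -> illegal
(5,1): no bracket -> illegal
(5,5): flips 2 -> legal
(5,6): no bracket -> illegal
(6,1): no bracket -> illegal
(6,3): no bracket -> illegal
(6,6): flips 1 -> legal
(7,3): no bracket -> illegal
(7,4): no bracket -> illegal
(7,5): no bracket -> illegal
(7,6): no bracket -> illegal
B mobility = 8
-- W to move --
(3,1): flips 1 -> legal
(4,1): flips 1 -> legal
(5,1): flips 2 -> legal
(5,5): no bracket -> illegal
(6,0): no bracket -> illegal
(6,1): flips 1 -> legal
(6,3): flips 1 -> legal
(7,3): no bracket -> illegal
(7,4): flips 1 -> legal
(7,5): flips 1 -> legal
W mobility = 7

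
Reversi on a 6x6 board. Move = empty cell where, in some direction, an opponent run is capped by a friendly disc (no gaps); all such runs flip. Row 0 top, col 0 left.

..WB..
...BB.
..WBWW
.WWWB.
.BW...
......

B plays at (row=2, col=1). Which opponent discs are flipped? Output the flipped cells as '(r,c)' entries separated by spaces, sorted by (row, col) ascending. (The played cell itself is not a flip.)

Answer: (2,2) (3,1)

Derivation:
Dir NW: first cell '.' (not opp) -> no flip
Dir N: first cell '.' (not opp) -> no flip
Dir NE: first cell '.' (not opp) -> no flip
Dir W: first cell '.' (not opp) -> no flip
Dir E: opp run (2,2) capped by B -> flip
Dir SW: first cell '.' (not opp) -> no flip
Dir S: opp run (3,1) capped by B -> flip
Dir SE: opp run (3,2), next='.' -> no flip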